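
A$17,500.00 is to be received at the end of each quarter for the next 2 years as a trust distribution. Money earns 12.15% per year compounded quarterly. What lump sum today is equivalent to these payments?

This is an ordinary annuity: 8 payments of A$17,500.00 at the end of each quarter.
Periodic rate r = 0.1215/4 per quarter; n is counted in quarters.
PV = PMT × [(1 − (1+r)^−n)/r] = 17,500 × [1 − (1+r)^−8] / r = A$122,650.52

A$122,650.52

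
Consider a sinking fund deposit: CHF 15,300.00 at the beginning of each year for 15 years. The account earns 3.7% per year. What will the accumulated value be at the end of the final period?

CHF 310,706.29

This is an annuity due: 15 deposits of CHF 15,300.00 at the beginning of each year.
Periodic rate r = 0.037 per year.
FV = PMT × [((1+r)^n − 1)/r] × (1+r) = 15,300 × [(1+r)^15 − 1] / r × (1+r) = CHF 310,706.29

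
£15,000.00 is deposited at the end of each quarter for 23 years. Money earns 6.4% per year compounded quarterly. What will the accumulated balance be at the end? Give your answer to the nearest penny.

This is an ordinary annuity: 92 deposits of £15,000.00 at the end of each quarter.
Periodic rate r = 0.064/4 per quarter; n is counted in quarters.
FV = PMT × [((1+r)^n − 1)/r] = 15,000 × [(1+r)^92 − 1] / r = £3,100,742.62

£3,100,742.62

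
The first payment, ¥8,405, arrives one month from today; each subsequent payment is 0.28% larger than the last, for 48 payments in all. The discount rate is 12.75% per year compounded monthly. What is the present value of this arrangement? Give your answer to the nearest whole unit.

Periodic rate r = 0.1275/12 per month; n is counted in months.
Growing ordinary annuity: PV = PMT₁ × [1 − ((1+g)/(1+r))^n] / (r − g) = 8,405 × [1 − ((1+0.0028)/(1+r))^48] / (r − 0.0028) = ¥334,483.

¥334,483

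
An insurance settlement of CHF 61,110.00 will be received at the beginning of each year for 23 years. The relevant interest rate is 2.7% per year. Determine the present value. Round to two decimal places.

This is an annuity due: 23 payments of CHF 61,110.00 at the beginning of each year.
Periodic rate r = 0.027 per year.
PV = PMT × [(1 − (1+r)^−n)/r] × (1+r) = 61,110 × [1 − (1+r)^−23] / r × (1+r) = CHF 1,064,941.63

CHF 1,064,941.63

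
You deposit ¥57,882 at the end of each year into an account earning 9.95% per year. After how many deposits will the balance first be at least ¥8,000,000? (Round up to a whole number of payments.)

29 payments

Periodic rate r = 0.0995 per year.
Ordinary annuity FV: 8,000,000 = 57,882 × [((1+r)^n − 1)/r].
(1+r)^n = 1 + 8,000,000 × r / 57,882, so n = ln(1 + 8,000,000·r/57,882) / ln(1+r) = 28.37.
Round up to a whole number of payments: n = 29.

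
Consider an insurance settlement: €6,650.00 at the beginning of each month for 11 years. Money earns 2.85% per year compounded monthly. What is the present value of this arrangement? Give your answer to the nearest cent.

€754,550.75

This is an annuity due: 132 payments of €6,650.00 at the beginning of each month.
Periodic rate r = 0.0285/12 per month; n is counted in months.
PV = PMT × [(1 − (1+r)^−n)/r] × (1+r) = 6,650 × [1 − (1+r)^−132] / r × (1+r) = €754,550.75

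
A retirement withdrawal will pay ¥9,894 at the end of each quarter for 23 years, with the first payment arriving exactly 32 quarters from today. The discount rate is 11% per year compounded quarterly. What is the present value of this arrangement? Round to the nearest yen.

¥142,378

Ordinary annuity of 92 payments, first payment at period 32.
Periodic rate r = 0.11/4 per quarter; n is counted in quarters.
The ordinary-annuity PV formula values the stream one period before the first payment (period 31); discount that back 31 periods:
PV₀ = 9,894 × [1 − (1+r)^−92] / r × (1+r)^−31 = ¥142,378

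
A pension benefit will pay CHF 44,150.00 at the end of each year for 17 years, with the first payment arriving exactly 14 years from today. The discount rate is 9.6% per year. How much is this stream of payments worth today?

Ordinary annuity of 17 payments, first payment at period 14.
Periodic rate r = 0.096 per year.
The ordinary-annuity PV formula values the stream one period before the first payment (period 13); discount that back 13 periods:
PV₀ = 44,150 × [1 − (1+r)^−17] / r × (1+r)^−13 = CHF 110,276.46

CHF 110,276.46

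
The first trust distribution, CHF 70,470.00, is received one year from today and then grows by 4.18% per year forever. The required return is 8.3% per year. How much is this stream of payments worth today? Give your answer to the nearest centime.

CHF 1,710,436.89

Periodic rate r = 0.083 per year.
Growing perpetuity (Gordon): PV = PMT₁ / (r − g) = 70,470 / (r − 0.0418) = CHF 1,710,436.89.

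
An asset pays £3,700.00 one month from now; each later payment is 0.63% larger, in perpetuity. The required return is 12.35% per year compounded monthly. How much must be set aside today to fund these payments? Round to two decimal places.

Periodic rate r = 0.1235/12 per month.
Growing perpetuity (Gordon): PV = PMT₁ / (r − g) = 3,700 / (r − 0.0063) = £926,931.11.

£926,931.11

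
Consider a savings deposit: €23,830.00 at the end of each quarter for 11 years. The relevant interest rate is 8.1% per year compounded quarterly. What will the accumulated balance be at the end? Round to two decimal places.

€1,666,293.06

This is an ordinary annuity: 44 deposits of €23,830.00 at the end of each quarter.
Periodic rate r = 0.081/4 per quarter; n is counted in quarters.
FV = PMT × [((1+r)^n − 1)/r] = 23,830 × [(1+r)^44 − 1] / r = €1,666,293.06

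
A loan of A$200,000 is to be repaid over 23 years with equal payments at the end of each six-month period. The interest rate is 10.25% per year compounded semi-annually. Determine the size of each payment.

A$11,393.34

Level ordinary annuity; solve PV = PMT × [(1 − (1+r)^−n)/r] for PMT.
Periodic rate r = 0.1025/2 per half-year; n is counted in half-years.
With n = 46: PMT = 200,000 / ([(1 − (1+r)^−n)/r]) = A$11,393.34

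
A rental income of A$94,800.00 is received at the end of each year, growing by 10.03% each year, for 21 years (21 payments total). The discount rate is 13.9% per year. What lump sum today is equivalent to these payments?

Periodic rate r = 0.139 per year.
Growing ordinary annuity: PV = PMT₁ × [1 − ((1+g)/(1+r))^n] / (r − g) = 94,800 × [1 − ((1+0.1003)/(1+r))^21] / (r − 0.1003) = A$1,264,300.79.

A$1,264,300.79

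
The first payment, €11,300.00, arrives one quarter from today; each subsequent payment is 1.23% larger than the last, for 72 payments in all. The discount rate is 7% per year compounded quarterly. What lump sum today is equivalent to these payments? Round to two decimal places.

€670,412.29

Periodic rate r = 0.07/4 per quarter; n is counted in quarters.
Growing ordinary annuity: PV = PMT₁ × [1 − ((1+g)/(1+r))^n] / (r − g) = 11,300 × [1 − ((1+0.0123)/(1+r))^72] / (r − 0.0123) = €670,412.29.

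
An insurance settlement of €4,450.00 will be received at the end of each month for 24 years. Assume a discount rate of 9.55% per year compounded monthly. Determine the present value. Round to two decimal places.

€502,136.04

This is an ordinary annuity: 288 payments of €4,450.00 at the end of each month.
Periodic rate r = 0.0955/12 per month; n is counted in months.
PV = PMT × [(1 − (1+r)^−n)/r] = 4,450 × [1 − (1+r)^−288] / r = €502,136.04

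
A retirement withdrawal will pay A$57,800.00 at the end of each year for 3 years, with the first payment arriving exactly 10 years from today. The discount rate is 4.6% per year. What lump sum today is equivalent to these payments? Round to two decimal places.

Ordinary annuity of 3 payments, first payment at period 10.
Periodic rate r = 0.046 per year.
The ordinary-annuity PV formula values the stream one period before the first payment (period 9); discount that back 9 periods:
PV₀ = 57,800 × [1 − (1+r)^−3] / r × (1+r)^−9 = A$105,801.86

A$105,801.86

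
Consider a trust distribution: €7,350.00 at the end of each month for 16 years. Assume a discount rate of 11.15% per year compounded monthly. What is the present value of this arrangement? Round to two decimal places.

€657,066.89

This is an ordinary annuity: 192 payments of €7,350.00 at the end of each month.
Periodic rate r = 0.1115/12 per month; n is counted in months.
PV = PMT × [(1 − (1+r)^−n)/r] = 7,350 × [1 − (1+r)^−192] / r = €657,066.89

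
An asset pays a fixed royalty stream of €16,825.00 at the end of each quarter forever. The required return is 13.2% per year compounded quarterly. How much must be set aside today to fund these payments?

Periodic rate r = 0.132/4 per quarter.
Level perpetuity: PV = PMT / r = 16,825 / (0.132/4) = €509,848.48.

€509,848.48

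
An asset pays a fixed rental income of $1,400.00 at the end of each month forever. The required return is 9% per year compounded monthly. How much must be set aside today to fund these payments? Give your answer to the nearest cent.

$186,666.67

Periodic rate r = 0.09/12 per month.
Level perpetuity: PV = PMT / r = 1,400 / (0.09/12) = $186,666.67.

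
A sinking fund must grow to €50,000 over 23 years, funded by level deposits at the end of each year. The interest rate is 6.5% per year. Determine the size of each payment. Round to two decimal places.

€998.04

Level ordinary annuity; solve FV = PMT × [((1+r)^n − 1)/r] for PMT.
Periodic rate r = 0.065 per year.
With n = 23: PMT = 50,000 / ([((1+r)^n − 1)/r]) = €998.04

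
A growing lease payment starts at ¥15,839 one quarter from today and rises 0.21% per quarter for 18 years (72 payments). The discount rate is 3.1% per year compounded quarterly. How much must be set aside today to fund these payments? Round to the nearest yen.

¥933,225

Periodic rate r = 0.031/4 per quarter; n is counted in quarters.
Growing ordinary annuity: PV = PMT₁ × [1 − ((1+g)/(1+r))^n] / (r − g) = 15,839 × [1 − ((1+0.0021)/(1+r))^72] / (r − 0.0021) = ¥933,225.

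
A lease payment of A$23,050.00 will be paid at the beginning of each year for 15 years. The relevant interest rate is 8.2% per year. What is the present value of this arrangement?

A$210,891.85

This is an annuity due: 15 payments of A$23,050.00 at the beginning of each year.
Periodic rate r = 0.082 per year.
PV = PMT × [(1 − (1+r)^−n)/r] × (1+r) = 23,050 × [1 − (1+r)^−15] / r × (1+r) = A$210,891.85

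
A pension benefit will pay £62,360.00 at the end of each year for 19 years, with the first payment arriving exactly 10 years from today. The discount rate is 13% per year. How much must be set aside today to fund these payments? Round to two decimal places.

£144,023.21

Ordinary annuity of 19 payments, first payment at period 10.
Periodic rate r = 0.13 per year.
The ordinary-annuity PV formula values the stream one period before the first payment (period 9); discount that back 9 periods:
PV₀ = 62,360 × [1 − (1+r)^−19] / r × (1+r)^−9 = £144,023.21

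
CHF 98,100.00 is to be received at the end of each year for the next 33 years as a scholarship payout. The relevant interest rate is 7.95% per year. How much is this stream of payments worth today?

CHF 1,135,117.30

This is an ordinary annuity: 33 payments of CHF 98,100.00 at the end of each year.
Periodic rate r = 0.0795 per year.
PV = PMT × [(1 − (1+r)^−n)/r] = 98,100 × [1 − (1+r)^−33] / r = CHF 1,135,117.30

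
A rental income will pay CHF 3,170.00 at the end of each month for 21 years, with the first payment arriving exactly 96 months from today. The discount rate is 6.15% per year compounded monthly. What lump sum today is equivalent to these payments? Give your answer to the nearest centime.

CHF 275,636.69

Ordinary annuity of 252 payments, first payment at period 96.
Periodic rate r = 0.0615/12 per month; n is counted in months.
The ordinary-annuity PV formula values the stream one period before the first payment (period 95); discount that back 95 periods:
PV₀ = 3,170 × [1 − (1+r)^−252] / r × (1+r)^−95 = CHF 275,636.69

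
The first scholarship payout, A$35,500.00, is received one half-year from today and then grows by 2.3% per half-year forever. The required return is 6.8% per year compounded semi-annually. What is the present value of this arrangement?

Periodic rate r = 0.068/2 per half-year.
Growing perpetuity (Gordon): PV = PMT₁ / (r − g) = 35,500 / (r − 0.023) = A$3,227,272.73.

A$3,227,272.73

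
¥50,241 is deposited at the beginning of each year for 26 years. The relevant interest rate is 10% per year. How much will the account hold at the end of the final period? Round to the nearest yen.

This is an annuity due: 26 deposits of ¥50,241 at the beginning of each year.
Periodic rate r = 0.1 per year.
FV = PMT × [((1+r)^n − 1)/r] × (1+r) = 50,241 × [(1+r)^26 − 1] / r × (1+r) = ¥6,033,941

¥6,033,941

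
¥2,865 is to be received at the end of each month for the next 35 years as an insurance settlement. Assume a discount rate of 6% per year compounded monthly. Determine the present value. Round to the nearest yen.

This is an ordinary annuity: 420 payments of ¥2,865 at the end of each month.
Periodic rate r = 0.06/12 per month; n is counted in months.
PV = PMT × [(1 − (1+r)^−n)/r] = 2,865 × [1 − (1+r)^−420] / r = ¥502,464

¥502,464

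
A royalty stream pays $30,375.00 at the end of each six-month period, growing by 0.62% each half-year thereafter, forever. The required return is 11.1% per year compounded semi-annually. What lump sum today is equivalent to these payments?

$616,125.76

Periodic rate r = 0.111/2 per half-year.
Growing perpetuity (Gordon): PV = PMT₁ / (r − g) = 30,375 / (r − 0.0062) = $616,125.76.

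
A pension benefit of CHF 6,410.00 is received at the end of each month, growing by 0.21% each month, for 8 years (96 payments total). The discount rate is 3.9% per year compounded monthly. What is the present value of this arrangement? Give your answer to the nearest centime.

Periodic rate r = 0.039/12 per month; n is counted in months.
Growing ordinary annuity: PV = PMT₁ × [1 − ((1+g)/(1+r))^n] / (r − g) = 6,410 × [1 − ((1+0.0021)/(1+r))^96] / (r − 0.0021) = CHF 581,138.14.

CHF 581,138.14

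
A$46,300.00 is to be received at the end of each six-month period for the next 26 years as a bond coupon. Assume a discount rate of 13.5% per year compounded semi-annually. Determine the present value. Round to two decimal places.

This is an ordinary annuity: 52 payments of A$46,300.00 at the end of each six-month period.
Periodic rate r = 0.135/2 per half-year; n is counted in half-years.
PV = PMT × [(1 − (1+r)^−n)/r] = 46,300 × [1 − (1+r)^−52] / r = A$662,956.65

A$662,956.65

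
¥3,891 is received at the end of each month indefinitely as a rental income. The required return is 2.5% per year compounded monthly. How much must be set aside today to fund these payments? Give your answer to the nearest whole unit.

¥1,867,680

Periodic rate r = 0.025/12 per month.
Level perpetuity: PV = PMT / r = 3,891 / (0.025/12) = ¥1,867,680.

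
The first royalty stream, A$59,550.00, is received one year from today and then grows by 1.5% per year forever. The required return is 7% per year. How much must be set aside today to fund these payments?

Periodic rate r = 0.07 per year.
Growing perpetuity (Gordon): PV = PMT₁ / (r − g) = 59,550 / (r − 0.015) = A$1,082,727.27.

A$1,082,727.27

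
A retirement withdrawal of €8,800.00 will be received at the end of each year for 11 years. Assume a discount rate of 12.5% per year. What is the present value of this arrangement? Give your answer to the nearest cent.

€51,129.41

This is an ordinary annuity: 11 payments of €8,800.00 at the end of each year.
Periodic rate r = 0.125 per year.
PV = PMT × [(1 − (1+r)^−n)/r] = 8,800 × [1 − (1+r)^−11] / r = €51,129.41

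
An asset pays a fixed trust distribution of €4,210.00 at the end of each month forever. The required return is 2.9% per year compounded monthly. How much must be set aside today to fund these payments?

€1,742,068.97

Periodic rate r = 0.029/12 per month.
Level perpetuity: PV = PMT / r = 4,210 / (0.029/12) = €1,742,068.97.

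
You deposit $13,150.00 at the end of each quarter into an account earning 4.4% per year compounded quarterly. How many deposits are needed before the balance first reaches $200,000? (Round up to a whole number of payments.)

Periodic rate r = 0.044/4 per quarter; n is counted in quarters.
Ordinary annuity FV: 200,000 = 13,150 × [((1+r)^n − 1)/r].
(1+r)^n = 1 + 200,000 × r / 13,150, so n = ln(1 + 200,000·r/13,150) / ln(1+r) = 14.14.
Round up to a whole number of payments: n = 15.

15 payments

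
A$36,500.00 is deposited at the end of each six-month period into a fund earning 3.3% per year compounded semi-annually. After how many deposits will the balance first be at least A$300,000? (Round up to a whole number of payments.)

Periodic rate r = 0.033/2 per half-year; n is counted in half-years.
Ordinary annuity FV: 300,000 = 36,500 × [((1+r)^n − 1)/r].
(1+r)^n = 1 + 300,000 × r / 36,500, so n = ln(1 + 300,000·r/36,500) / ln(1+r) = 7.77.
Round up to a whole number of payments: n = 8.

8 payments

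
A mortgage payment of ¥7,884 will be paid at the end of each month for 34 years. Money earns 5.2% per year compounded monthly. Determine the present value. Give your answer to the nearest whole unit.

This is an ordinary annuity: 408 payments of ¥7,884 at the end of each month.
Periodic rate r = 0.052/12 per month; n is counted in months.
PV = PMT × [(1 − (1+r)^−n)/r] = 7,884 × [1 − (1+r)^−408] / r = ¥1,507,675

¥1,507,675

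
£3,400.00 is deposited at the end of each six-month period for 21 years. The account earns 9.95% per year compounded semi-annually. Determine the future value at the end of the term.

This is an ordinary annuity: 42 deposits of £3,400.00 at the end of each six-month period.
Periodic rate r = 0.0995/2 per half-year; n is counted in half-years.
FV = PMT × [((1+r)^n − 1)/r] = 3,400 × [(1+r)^42 − 1] / r = £456,819.85

£456,819.85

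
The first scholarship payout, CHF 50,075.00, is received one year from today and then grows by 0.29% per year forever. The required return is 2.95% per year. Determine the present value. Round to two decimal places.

CHF 1,882,518.80

Periodic rate r = 0.0295 per year.
Growing perpetuity (Gordon): PV = PMT₁ / (r − g) = 50,075 / (r − 0.0029) = CHF 1,882,518.80.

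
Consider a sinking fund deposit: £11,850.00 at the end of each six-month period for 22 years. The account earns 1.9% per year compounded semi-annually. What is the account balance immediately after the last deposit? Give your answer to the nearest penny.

This is an ordinary annuity: 44 deposits of £11,850.00 at the end of each six-month period.
Periodic rate r = 0.019/2 per half-year; n is counted in half-years.
FV = PMT × [((1+r)^n − 1)/r] = 11,850 × [(1+r)^44 − 1] / r = £643,550.77

£643,550.77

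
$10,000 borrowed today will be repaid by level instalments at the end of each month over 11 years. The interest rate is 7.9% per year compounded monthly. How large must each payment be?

Level ordinary annuity; solve PV = PMT × [(1 − (1+r)^−n)/r] for PMT.
Periodic rate r = 0.079/12 per month; n is counted in months.
With n = 132: PMT = 10,000 / ([(1 − (1+r)^−n)/r]) = $113.62

$113.62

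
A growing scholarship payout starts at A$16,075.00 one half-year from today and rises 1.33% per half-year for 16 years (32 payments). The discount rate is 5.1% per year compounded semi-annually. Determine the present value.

Periodic rate r = 0.051/2 per half-year; n is counted in half-years.
Growing ordinary annuity: PV = PMT₁ × [1 − ((1+g)/(1+r))^n] / (r − g) = 16,075 × [1 − ((1+0.0133)/(1+r))^32] / (r − 0.0133) = A$419,228.12.

A$419,228.12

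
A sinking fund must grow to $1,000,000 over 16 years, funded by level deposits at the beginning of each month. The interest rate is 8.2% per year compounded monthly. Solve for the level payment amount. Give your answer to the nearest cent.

$2,516.43

Level annuity due; solve FV = PMT × [((1+r)^n − 1)/r] × (1+r) for PMT.
Periodic rate r = 0.082/12 per month; n is counted in months.
With n = 192: PMT = 1,000,000 / ([((1+r)^n − 1)/r] × (1+r)) = $2,516.43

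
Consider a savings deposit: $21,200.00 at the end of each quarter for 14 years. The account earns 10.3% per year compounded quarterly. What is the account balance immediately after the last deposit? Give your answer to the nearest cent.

$2,595,580.65

This is an ordinary annuity: 56 deposits of $21,200.00 at the end of each quarter.
Periodic rate r = 0.103/4 per quarter; n is counted in quarters.
FV = PMT × [((1+r)^n − 1)/r] = 21,200 × [(1+r)^56 − 1] / r = $2,595,580.65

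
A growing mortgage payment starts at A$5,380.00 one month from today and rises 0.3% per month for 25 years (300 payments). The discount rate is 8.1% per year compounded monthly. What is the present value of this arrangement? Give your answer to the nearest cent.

A$966,350.20

Periodic rate r = 0.081/12 per month; n is counted in months.
Growing ordinary annuity: PV = PMT₁ × [1 − ((1+g)/(1+r))^n] / (r − g) = 5,380 × [1 − ((1+0.003)/(1+r))^300] / (r − 0.003) = A$966,350.20.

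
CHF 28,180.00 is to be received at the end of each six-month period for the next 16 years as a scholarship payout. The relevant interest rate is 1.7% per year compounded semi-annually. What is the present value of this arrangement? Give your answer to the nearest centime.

This is an ordinary annuity: 32 payments of CHF 28,180.00 at the end of each six-month period.
Periodic rate r = 0.017/2 per half-year; n is counted in half-years.
PV = PMT × [(1 − (1+r)^−n)/r] = 28,180 × [1 − (1+r)^−32] / r = CHF 786,618.15

CHF 786,618.15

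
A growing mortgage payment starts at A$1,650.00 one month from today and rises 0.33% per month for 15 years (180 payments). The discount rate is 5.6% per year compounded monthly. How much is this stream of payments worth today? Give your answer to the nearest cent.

A$262,367.22

Periodic rate r = 0.056/12 per month; n is counted in months.
Growing ordinary annuity: PV = PMT₁ × [1 − ((1+g)/(1+r))^n] / (r − g) = 1,650 × [1 − ((1+0.0033)/(1+r))^180] / (r − 0.0033) = A$262,367.22.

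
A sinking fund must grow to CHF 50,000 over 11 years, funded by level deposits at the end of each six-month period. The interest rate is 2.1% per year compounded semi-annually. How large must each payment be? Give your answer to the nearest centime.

Level ordinary annuity; solve FV = PMT × [((1+r)^n − 1)/r] for PMT.
Periodic rate r = 0.021/2 per half-year; n is counted in half-years.
With n = 22: PMT = 50,000 / ([((1+r)^n − 1)/r]) = CHF 2,032.18

CHF 2,032.18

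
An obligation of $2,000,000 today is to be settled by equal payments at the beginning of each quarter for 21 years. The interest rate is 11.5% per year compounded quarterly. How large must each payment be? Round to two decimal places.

Level annuity due; solve PV = PMT × [(1 − (1+r)^−n)/r] × (1+r) for PMT.
Periodic rate r = 0.115/4 per quarter; n is counted in quarters.
With n = 84: PMT = 2,000,000 / ([(1 − (1+r)^−n)/r] × (1+r)) = $61,587.72

$61,587.72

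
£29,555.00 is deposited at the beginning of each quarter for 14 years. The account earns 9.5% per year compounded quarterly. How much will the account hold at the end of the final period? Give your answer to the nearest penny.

This is an annuity due: 56 deposits of £29,555.00 at the beginning of each quarter.
Periodic rate r = 0.095/4 per quarter; n is counted in quarters.
FV = PMT × [((1+r)^n − 1)/r] × (1+r) = 29,555 × [(1+r)^56 − 1] / r × (1+r) = £3,468,667.57

£3,468,667.57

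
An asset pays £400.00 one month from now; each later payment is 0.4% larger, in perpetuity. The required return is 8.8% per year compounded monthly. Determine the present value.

Periodic rate r = 0.088/12 per month.
Growing perpetuity (Gordon): PV = PMT₁ / (r − g) = 400 / (r − 0.004) = £120,000.00.

£120,000.00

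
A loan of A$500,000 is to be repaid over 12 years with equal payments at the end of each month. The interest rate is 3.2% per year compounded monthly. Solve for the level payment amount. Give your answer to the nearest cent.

A$4,186.02

Level ordinary annuity; solve PV = PMT × [(1 − (1+r)^−n)/r] for PMT.
Periodic rate r = 0.032/12 per month; n is counted in months.
With n = 144: PMT = 500,000 / ([(1 − (1+r)^−n)/r]) = A$4,186.02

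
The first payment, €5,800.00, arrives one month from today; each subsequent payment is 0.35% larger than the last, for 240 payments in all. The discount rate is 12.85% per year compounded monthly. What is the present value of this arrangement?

Periodic rate r = 0.1285/12 per month; n is counted in months.
Growing ordinary annuity: PV = PMT₁ × [1 − ((1+g)/(1+r))^n] / (r − g) = 5,800 × [1 − ((1+0.0035)/(1+r))^240] / (r − 0.0035) = €660,226.53.

€660,226.53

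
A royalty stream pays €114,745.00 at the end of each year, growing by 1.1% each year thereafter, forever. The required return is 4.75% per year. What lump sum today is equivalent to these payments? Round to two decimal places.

Periodic rate r = 0.0475 per year.
Growing perpetuity (Gordon): PV = PMT₁ / (r − g) = 114,745 / (r − 0.011) = €3,143,698.63.

€3,143,698.63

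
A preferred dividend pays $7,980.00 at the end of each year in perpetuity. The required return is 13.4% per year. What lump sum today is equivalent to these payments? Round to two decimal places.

$59,552.24

Periodic rate r = 0.134 per year.
Level perpetuity: PV = PMT / r = 7,980 / (0.134) = $59,552.24.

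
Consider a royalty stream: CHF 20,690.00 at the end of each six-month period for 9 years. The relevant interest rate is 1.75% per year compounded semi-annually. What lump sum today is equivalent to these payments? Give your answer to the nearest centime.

CHF 343,188.57

This is an ordinary annuity: 18 payments of CHF 20,690.00 at the end of each six-month period.
Periodic rate r = 0.0175/2 per half-year; n is counted in half-years.
PV = PMT × [(1 − (1+r)^−n)/r] = 20,690 × [1 − (1+r)^−18] / r = CHF 343,188.57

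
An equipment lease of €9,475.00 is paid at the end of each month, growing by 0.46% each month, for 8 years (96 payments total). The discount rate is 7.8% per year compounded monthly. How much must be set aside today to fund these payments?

Periodic rate r = 0.078/12 per month; n is counted in months.
Growing ordinary annuity: PV = PMT₁ × [1 − ((1+g)/(1+r))^n] / (r − g) = 9,475 × [1 − ((1+0.0046)/(1+r))^96] / (r − 0.0046) = €827,281.09.

€827,281.09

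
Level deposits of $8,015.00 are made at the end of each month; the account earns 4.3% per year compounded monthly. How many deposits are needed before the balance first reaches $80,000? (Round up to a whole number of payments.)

Periodic rate r = 0.043/12 per month; n is counted in months.
Ordinary annuity FV: 80,000 = 8,015 × [((1+r)^n − 1)/r].
(1+r)^n = 1 + 80,000 × r / 8,015, so n = ln(1 + 80,000·r/8,015) / ln(1+r) = 9.82.
Round up to a whole number of payments: n = 10.

10 payments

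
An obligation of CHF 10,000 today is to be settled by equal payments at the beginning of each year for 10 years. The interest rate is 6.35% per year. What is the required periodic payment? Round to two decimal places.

CHF 1,298.82

Level annuity due; solve PV = PMT × [(1 − (1+r)^−n)/r] × (1+r) for PMT.
Periodic rate r = 0.0635 per year.
With n = 10: PMT = 10,000 / ([(1 − (1+r)^−n)/r] × (1+r)) = CHF 1,298.82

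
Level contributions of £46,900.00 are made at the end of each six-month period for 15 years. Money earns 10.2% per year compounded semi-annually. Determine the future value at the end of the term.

£3,170,023.38

This is an ordinary annuity: 30 deposits of £46,900.00 at the end of each six-month period.
Periodic rate r = 0.102/2 per half-year; n is counted in half-years.
FV = PMT × [((1+r)^n − 1)/r] = 46,900 × [(1+r)^30 − 1] / r = £3,170,023.38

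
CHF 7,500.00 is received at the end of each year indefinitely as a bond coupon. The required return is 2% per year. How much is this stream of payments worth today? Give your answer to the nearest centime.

CHF 375,000.00

Periodic rate r = 0.02 per year.
Level perpetuity: PV = PMT / r = 7,500 / (0.02) = CHF 375,000.00.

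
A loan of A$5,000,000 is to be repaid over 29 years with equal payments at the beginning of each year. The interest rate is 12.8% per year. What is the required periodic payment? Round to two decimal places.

Level annuity due; solve PV = PMT × [(1 − (1+r)^−n)/r] × (1+r) for PMT.
Periodic rate r = 0.128 per year.
With n = 29: PMT = 5,000,000 / ([(1 − (1+r)^−n)/r] × (1+r)) = A$585,171.77

A$585,171.77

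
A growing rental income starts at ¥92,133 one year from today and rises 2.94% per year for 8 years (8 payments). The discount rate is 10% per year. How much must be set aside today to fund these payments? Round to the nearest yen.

¥537,387

Periodic rate r = 0.1 per year.
Growing ordinary annuity: PV = PMT₁ × [1 − ((1+g)/(1+r))^n] / (r − g) = 92,133 × [1 − ((1+0.0294)/(1+r))^8] / (r − 0.0294) = ¥537,387.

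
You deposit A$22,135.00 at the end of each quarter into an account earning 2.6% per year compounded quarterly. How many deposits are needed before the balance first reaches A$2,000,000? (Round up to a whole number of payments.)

72 payments

Periodic rate r = 0.026/4 per quarter; n is counted in quarters.
Ordinary annuity FV: 2,000,000 = 22,135 × [((1+r)^n − 1)/r].
(1+r)^n = 1 + 2,000,000 × r / 22,135, so n = ln(1 + 2,000,000·r/22,135) / ln(1+r) = 71.31.
Round up to a whole number of payments: n = 72.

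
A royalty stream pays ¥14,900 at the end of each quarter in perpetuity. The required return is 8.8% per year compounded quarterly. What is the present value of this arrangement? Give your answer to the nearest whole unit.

¥677,273

Periodic rate r = 0.088/4 per quarter.
Level perpetuity: PV = PMT / r = 14,900 / (0.088/4) = ¥677,273.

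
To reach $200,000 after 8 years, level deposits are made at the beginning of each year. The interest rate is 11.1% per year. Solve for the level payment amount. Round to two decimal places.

$15,124.13

Level annuity due; solve FV = PMT × [((1+r)^n − 1)/r] × (1+r) for PMT.
Periodic rate r = 0.111 per year.
With n = 8: PMT = 200,000 / ([((1+r)^n − 1)/r] × (1+r)) = $15,124.13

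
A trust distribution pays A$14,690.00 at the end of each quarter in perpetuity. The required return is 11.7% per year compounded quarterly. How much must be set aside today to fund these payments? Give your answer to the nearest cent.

A$502,222.22

Periodic rate r = 0.117/4 per quarter.
Level perpetuity: PV = PMT / r = 14,690 / (0.117/4) = A$502,222.22.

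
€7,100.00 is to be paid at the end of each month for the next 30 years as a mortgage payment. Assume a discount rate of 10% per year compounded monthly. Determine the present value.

€809,050.82

This is an ordinary annuity: 360 payments of €7,100.00 at the end of each month.
Periodic rate r = 0.1/12 per month; n is counted in months.
PV = PMT × [(1 − (1+r)^−n)/r] = 7,100 × [1 − (1+r)^−360] / r = €809,050.82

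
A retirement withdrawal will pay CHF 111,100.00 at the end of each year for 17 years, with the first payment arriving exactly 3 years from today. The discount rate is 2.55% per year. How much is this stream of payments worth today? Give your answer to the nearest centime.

CHF 1,442,679.90

Ordinary annuity of 17 payments, first payment at period 3.
Periodic rate r = 0.0255 per year.
The ordinary-annuity PV formula values the stream one period before the first payment (period 2); discount that back 2 periods:
PV₀ = 111,100 × [1 − (1+r)^−17] / r × (1+r)^−2 = CHF 1,442,679.90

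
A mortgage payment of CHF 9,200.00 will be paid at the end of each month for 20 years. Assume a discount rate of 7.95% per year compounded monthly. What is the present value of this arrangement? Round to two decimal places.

CHF 1,104,003.12

This is an ordinary annuity: 240 payments of CHF 9,200.00 at the end of each month.
Periodic rate r = 0.0795/12 per month; n is counted in months.
PV = PMT × [(1 − (1+r)^−n)/r] = 9,200 × [1 − (1+r)^−240] / r = CHF 1,104,003.12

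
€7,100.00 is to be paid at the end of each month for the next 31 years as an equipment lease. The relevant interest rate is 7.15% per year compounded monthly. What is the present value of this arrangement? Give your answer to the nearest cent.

€1,060,878.09

This is an ordinary annuity: 372 payments of €7,100.00 at the end of each month.
Periodic rate r = 0.0715/12 per month; n is counted in months.
PV = PMT × [(1 − (1+r)^−n)/r] = 7,100 × [1 − (1+r)^−372] / r = €1,060,878.09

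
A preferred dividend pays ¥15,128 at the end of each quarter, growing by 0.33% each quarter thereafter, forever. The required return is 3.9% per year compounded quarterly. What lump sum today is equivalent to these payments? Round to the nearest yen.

Periodic rate r = 0.039/4 per quarter.
Growing perpetuity (Gordon): PV = PMT₁ / (r − g) = 15,128 / (r − 0.0033) = ¥2,345,426.

¥2,345,426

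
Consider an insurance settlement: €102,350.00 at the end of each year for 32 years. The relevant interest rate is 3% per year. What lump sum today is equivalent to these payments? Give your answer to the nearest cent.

This is an ordinary annuity: 32 payments of €102,350.00 at the end of each year.
Periodic rate r = 0.03 per year.
PV = PMT × [(1 − (1+r)^−n)/r] = 102,350 × [1 − (1+r)^−32] / r = €2,086,790.15

€2,086,790.15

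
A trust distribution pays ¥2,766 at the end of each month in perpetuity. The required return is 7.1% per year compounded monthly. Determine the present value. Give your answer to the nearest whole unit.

¥467,493

Periodic rate r = 0.071/12 per month.
Level perpetuity: PV = PMT / r = 2,766 / (0.071/12) = ¥467,493.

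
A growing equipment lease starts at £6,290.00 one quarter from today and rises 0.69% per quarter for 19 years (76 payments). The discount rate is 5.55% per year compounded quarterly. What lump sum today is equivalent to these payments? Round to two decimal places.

£368,146.62

Periodic rate r = 0.0555/4 per quarter; n is counted in quarters.
Growing ordinary annuity: PV = PMT₁ × [1 − ((1+g)/(1+r))^n] / (r − g) = 6,290 × [1 − ((1+0.0069)/(1+r))^76] / (r − 0.0069) = £368,146.62.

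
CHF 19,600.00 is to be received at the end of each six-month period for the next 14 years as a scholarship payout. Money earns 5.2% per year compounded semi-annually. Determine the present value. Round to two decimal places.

This is an ordinary annuity: 28 payments of CHF 19,600.00 at the end of each six-month period.
Periodic rate r = 0.052/2 per half-year; n is counted in half-years.
PV = PMT × [(1 − (1+r)^−n)/r] = 19,600 × [1 − (1+r)^−28] / r = CHF 386,431.37

CHF 386,431.37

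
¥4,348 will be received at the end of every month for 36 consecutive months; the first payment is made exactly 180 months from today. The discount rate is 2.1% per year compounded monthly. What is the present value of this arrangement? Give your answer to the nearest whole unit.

Ordinary annuity of 36 payments, first payment at period 180.
Periodic rate r = 0.021/12 per month; n is counted in months.
The ordinary-annuity PV formula values the stream one period before the first payment (period 179); discount that back 179 periods:
PV₀ = 4,348 × [1 − (1+r)^−36] / r × (1+r)^−179 = ¥110,839

¥110,839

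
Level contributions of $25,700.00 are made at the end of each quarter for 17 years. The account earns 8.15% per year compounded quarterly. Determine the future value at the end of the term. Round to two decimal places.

$3,710,323.26

This is an ordinary annuity: 68 deposits of $25,700.00 at the end of each quarter.
Periodic rate r = 0.0815/4 per quarter; n is counted in quarters.
FV = PMT × [((1+r)^n − 1)/r] = 25,700 × [(1+r)^68 − 1] / r = $3,710,323.26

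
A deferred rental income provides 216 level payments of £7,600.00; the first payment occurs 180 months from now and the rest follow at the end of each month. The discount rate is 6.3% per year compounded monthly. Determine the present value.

Ordinary annuity of 216 payments, first payment at period 180.
Periodic rate r = 0.063/12 per month; n is counted in months.
The ordinary-annuity PV formula values the stream one period before the first payment (period 179); discount that back 179 periods:
PV₀ = 7,600 × [1 − (1+r)^−216] / r × (1+r)^−179 = £384,038.73

£384,038.73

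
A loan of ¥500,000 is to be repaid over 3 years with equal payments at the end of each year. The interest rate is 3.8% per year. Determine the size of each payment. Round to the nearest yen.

¥179,491

Level ordinary annuity; solve PV = PMT × [(1 − (1+r)^−n)/r] for PMT.
Periodic rate r = 0.038 per year.
With n = 3: PMT = 500,000 / ([(1 − (1+r)^−n)/r]) = ¥179,491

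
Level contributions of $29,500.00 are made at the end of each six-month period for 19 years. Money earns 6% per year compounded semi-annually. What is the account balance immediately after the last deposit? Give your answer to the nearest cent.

This is an ordinary annuity: 38 deposits of $29,500.00 at the end of each six-month period.
Periodic rate r = 0.06/2 per half-year; n is counted in half-years.
FV = PMT × [((1+r)^n − 1)/r] = 29,500 × [(1+r)^38 − 1] / r = $2,040,203.75

$2,040,203.75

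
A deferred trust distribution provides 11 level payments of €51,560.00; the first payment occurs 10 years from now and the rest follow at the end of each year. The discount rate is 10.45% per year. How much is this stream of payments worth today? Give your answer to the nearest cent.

Ordinary annuity of 11 payments, first payment at period 10.
Periodic rate r = 0.1045 per year.
The ordinary-annuity PV formula values the stream one period before the first payment (period 9); discount that back 9 periods:
PV₀ = 51,560 × [1 − (1+r)^−11] / r × (1+r)^−9 = €134,109.68

€134,109.68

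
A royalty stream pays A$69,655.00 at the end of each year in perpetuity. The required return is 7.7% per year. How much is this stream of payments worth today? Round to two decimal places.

A$904,610.39

Periodic rate r = 0.077 per year.
Level perpetuity: PV = PMT / r = 69,655 / (0.077) = A$904,610.39.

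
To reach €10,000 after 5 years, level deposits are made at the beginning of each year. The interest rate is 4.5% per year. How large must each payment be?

€1,749.20

Level annuity due; solve FV = PMT × [((1+r)^n − 1)/r] × (1+r) for PMT.
Periodic rate r = 0.045 per year.
With n = 5: PMT = 10,000 / ([((1+r)^n − 1)/r] × (1+r)) = €1,749.20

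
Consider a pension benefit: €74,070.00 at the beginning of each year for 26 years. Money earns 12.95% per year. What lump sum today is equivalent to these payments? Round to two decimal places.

This is an annuity due: 26 payments of €74,070.00 at the beginning of each year.
Periodic rate r = 0.1295 per year.
PV = PMT × [(1 − (1+r)^−n)/r] × (1+r) = 74,070 × [1 − (1+r)^−26] / r × (1+r) = €618,798.51

€618,798.51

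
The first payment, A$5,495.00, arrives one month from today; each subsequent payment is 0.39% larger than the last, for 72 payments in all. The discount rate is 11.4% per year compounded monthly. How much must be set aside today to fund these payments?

A$323,838.80

Periodic rate r = 0.114/12 per month; n is counted in months.
Growing ordinary annuity: PV = PMT₁ × [1 − ((1+g)/(1+r))^n] / (r − g) = 5,495 × [1 − ((1+0.0039)/(1+r))^72] / (r − 0.0039) = A$323,838.80.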